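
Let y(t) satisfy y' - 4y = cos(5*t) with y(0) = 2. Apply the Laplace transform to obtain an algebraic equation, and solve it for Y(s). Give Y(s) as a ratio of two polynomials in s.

Apply the Laplace transform to the equation.
The derivative rules (L{y'} = sY - y(0) = sY - 2) turn the left side into (s - 4)Y - (2).
The right side is L{cos(5*t)} = s/(s^2 + 25).
So (s - 4)Y = s/(s^2 + 25) + (2).
Divide through and combine into a single rational function.

Y(s) = (2*s^2 + s + 50)/(s^3 - 4*s^2 + 25*s - 100)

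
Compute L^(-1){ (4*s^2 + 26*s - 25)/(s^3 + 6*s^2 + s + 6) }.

Factor the denominator: s^3 + 6*s^2 + s + 6 = (s + 6)*(s^2 + 1).
Partial fraction decomposition gives [-1/(s + 6)] + [5*s/(s^2 + 1)] + [-4/(s^2 + 1)].
Invert each term: -1/(s + 6) ↔ -e^(-6t); 5·s/(s^2 + 1) ↔ 5cos(t); -4·1/(s^2 + 1) ↔ -4sin(t).

-4*sin(t) + 5*cos(t) - exp(-6*t)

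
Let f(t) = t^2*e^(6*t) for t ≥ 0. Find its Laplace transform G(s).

L{e^(6t)} = 1/(s - 6).
Then apply L{t^2·g(t)} = (-1)^2 d^2/ds^2[H(s)] with H(s) = 1/(s - 6):
differentiating 2 times and applying the sign gives 2/(s - 6)^3.

G(s) = 2/(s - 6)^3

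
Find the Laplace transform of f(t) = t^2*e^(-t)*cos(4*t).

2*(s + 1)*(s^2 + 2*s - 47)/(s^2 + 2*s + 17)^3

L{cos(4t)} = s/(s^2 + 16).
Multiplying by e^(-t) shifts s → s + 1, so L{e^(-t)*cos(4*t)} = (s + 1)/((s + 1)^2 + 16).
Then apply L{t^2·g(t)} = (-1)^2 d^2/ds^2[G(s)] with G(s) = (s + 1)/((s + 1)^2 + 16):
differentiating 2 times and applying the sign gives 2*(s + 1)*(s^2 + 2*s - 47)/(s^2 + 2*s + 17)^3.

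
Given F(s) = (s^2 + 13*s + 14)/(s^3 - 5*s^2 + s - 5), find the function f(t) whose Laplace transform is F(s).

f(t) = 4*exp(5*t) - 2*sin(t) - 3*cos(t)

Factor the denominator: s^3 - 5*s^2 + s - 5 = (s - 5)*(s^2 + 1).
Partial fraction decomposition gives [4/(s - 5)] + [-3*s/(s^2 + 1)] + [-2/(s^2 + 1)].
Invert each term: 4/(s - 5) ↔ 4e^(5t); -3·s/(s^2 + 1) ↔ -3cos(t); -2·1/(s^2 + 1) ↔ -2sin(t).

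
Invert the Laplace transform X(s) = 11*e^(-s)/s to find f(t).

The factor e^(-s) signals a time shift by c = 1 (second shifting theorem).
L{11} = 11/s, so L^-1{11/s} = 11.
Hence the inverse is u(t - 1) times that function evaluated at t - 1.

f(t) = Heaviside(t - 1)*(11)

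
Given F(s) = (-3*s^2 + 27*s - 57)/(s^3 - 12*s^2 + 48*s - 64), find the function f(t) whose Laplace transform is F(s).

Factor the denominator: s^3 - 12*s^2 + 48*s - 64 = (s - 4)^3.
Partial fraction decomposition gives [-3/(s - 4)] + [3/(s - 4)^2] + [3/(s - 4)^3].
Invert each term: -3/(s - 4) ↔ -3e^(4t); 3/(s - 4)^2 ↔ 3t·e^(4t); 3/(s - 4)^3 ↔ (3/2)t^2·e^(4t).

f(t) = 3*t^2*exp(4*t)/2 + 3*t*exp(4*t) - 3*exp(4*t)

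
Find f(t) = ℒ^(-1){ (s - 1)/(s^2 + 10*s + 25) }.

Factor the denominator: s^2 + 10*s + 25 = (s + 5)^2.
Partial fraction decomposition gives [1/(s + 5)] + [-6/(s + 5)^2].
Invert each term: 1/(s + 5) ↔ e^(-5t); -6/(s + 5)^2 ↔ -6t·e^(-5t).

f(t) = -6*t*exp(-5*t) + exp(-5*t)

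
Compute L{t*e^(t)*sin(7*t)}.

14*(s - 1)/(s^2 - 2*s + 50)^2

L{sin(7t)} = 7/(s^2 + 49).
Multiplying by e^(t) shifts s → s - 1, so L{e^(t)*sin(7*t)} = 7/((s - 1)^2 + 49).
Then apply L{t·g(t)} = -d/ds[G(s)] with G(s) = 7/((s - 1)^2 + 49):
differentiating 1 time and applying the sign gives 14*(s - 1)/(s^2 - 2*s + 50)^2.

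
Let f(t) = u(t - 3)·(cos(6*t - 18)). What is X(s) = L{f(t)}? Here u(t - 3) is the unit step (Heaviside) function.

X(s) = s*exp(-3*s)/(s^2 + 36)

By the second shifting theorem, L{u(t - c)·g(t - c)} = e^(-cs)·G(s) with c = 3 and G(s) = L{g(t)}.
L{cos(6t)} = s/(s^2 + 36).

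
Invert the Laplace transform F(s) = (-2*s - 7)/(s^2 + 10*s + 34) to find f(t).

Complete the square in the denominator: s^2 + 10*s + 34 = (s + 5)^2 + 3^2.
Split the numerator to match: -2*s - 7 = -2·(s + 5) + 1·3.
Invert each term: -2·(s + 5)/((s + 5)^2 + 9) ↔ -2e^(-5t)cos(3t); 1·3/((s + 5)^2 + 9) ↔ e^(-5t)sin(3t).

f(t) = exp(-5*t)*sin(3*t) - 2*exp(-5*t)*cos(3*t)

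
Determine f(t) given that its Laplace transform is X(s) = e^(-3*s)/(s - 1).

The factor e^(-3s) signals a time shift by c = 3 (second shifting theorem).
L{e^(t)} = 1/(s - 1), so L^-1{1/(s - 1)} = e^(t).
Hence the inverse is u(t - 3) times that function evaluated at t - 3.

f(t) = Heaviside(t - 3)*(exp(t - 3))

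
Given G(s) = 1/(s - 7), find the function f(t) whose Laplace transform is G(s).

Since L{e^(7t)} = 1/(s - 7), the inverse is e^(7*t).

f(t) = exp(7*t)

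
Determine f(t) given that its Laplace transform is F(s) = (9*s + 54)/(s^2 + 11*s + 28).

f(t) = 6*exp(-4*t) + 3*exp(-7*t)

Factor the denominator: s^2 + 11*s + 28 = (s + 4)*(s + 7).
Partial fraction decomposition gives [6/(s + 4)] + [3/(s + 7)].
Invert each term: 6/(s + 4) ↔ 6e^(-4t); 3/(s + 7) ↔ 3e^(-7t).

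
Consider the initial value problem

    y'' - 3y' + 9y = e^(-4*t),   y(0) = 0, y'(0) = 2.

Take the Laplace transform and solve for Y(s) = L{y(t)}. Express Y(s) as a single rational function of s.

Y(s) = (2*s + 9)/(s^3 + s^2 - 3*s + 36)

Take the Laplace transform of both sides.
The derivative rules (L{y''} = s^2 Y - s·y(0) - y'(0) and L{y'} = sY - y(0), with y(0) = 0, y'(0) = 2) turn the left side into (s^2 - 3*s + 9)Y - (2).
The right side is L{e^(-4*t)} = 1/(s + 4).
So (s^2 - 3*s + 9)Y = 1/(s + 4) + (2).
Divide through and combine into a single rational function.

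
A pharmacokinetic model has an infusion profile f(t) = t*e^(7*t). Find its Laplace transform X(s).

L{t} = 1!/s^2 = 1/s^2.
By the first shifting theorem, multiplying by e^(7t) replaces s with s - 7.

X(s) = (s - 7)^(-2)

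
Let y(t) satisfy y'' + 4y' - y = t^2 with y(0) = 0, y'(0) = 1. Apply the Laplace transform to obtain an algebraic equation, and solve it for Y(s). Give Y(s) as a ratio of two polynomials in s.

Take the Laplace transform of both sides.
The derivative rules (L{y''} = s^2 Y - s·y(0) - y'(0) and L{y'} = sY - y(0), with y(0) = 0, y'(0) = 1) turn the left side into (s^2 + 4*s - 1)Y - (1).
The right side is L{t^2} = 2/s^3.
So (s^2 + 4*s - 1)Y = 2/s^3 + (1).
Solve for Y(s) and write it as one ratio of polynomials.

Y(s) = (s^3 + 2)/(s^5 + 4*s^4 - s^3)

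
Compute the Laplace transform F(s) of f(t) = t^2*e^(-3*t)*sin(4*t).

F(s) = 8*(3*s^2 + 18*s + 11)/(s^2 + 6*s + 25)^3

L{sin(4t)} = 4/(s^2 + 16).
Multiplying by e^(-3t) shifts s → s + 3, so L{e^(-3*t)*sin(4*t)} = 4/((s + 3)^2 + 16).
Then apply L{t^2·g(t)} = (-1)^2 d^2/ds^2[G(s)] with G(s) = 4/((s + 3)^2 + 16):
differentiating 2 times and applying the sign gives 8*(3*s^2 + 18*s + 11)/(s^2 + 6*s + 25)^3.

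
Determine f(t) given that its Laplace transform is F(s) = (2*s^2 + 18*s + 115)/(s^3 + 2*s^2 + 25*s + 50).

f(t) = 4*sin(5*t) - cos(5*t) + 3*exp(-2*t)

Factor the denominator: s^3 + 2*s^2 + 25*s + 50 = (s + 2)*(s^2 + 25).
Partial fraction decomposition gives [3/(s + 2)] + [-s/(s^2 + 25)] + [20/(s^2 + 25)].
Invert each term: 3/(s + 2) ↔ 3e^(-2t); -1·s/(s^2 + 25) ↔ -cos(5t); 4·5/(s^2 + 25) ↔ 4sin(5t).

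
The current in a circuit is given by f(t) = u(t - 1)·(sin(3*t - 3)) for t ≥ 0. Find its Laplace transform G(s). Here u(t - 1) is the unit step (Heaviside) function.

G(s) = 3*exp(-s)/(s^2 + 9)

By the second shifting theorem, L{u(t - c)·g(t - c)} = e^(-cs)·H(s) with c = 1 and H(s) = L{g(t)}.
L{sin(3t)} = 3/(s^2 + 9).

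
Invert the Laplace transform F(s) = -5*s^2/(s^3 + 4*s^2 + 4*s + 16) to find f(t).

f(t) = 2*sin(2*t) - cos(2*t) - 4*exp(-4*t)

Factor the denominator: s^3 + 4*s^2 + 4*s + 16 = (s + 4)*(s^2 + 4).
Partial fraction decomposition gives [-4/(s + 4)] + [-s/(s^2 + 4)] + [4/(s^2 + 4)].
Invert each term: -4/(s + 4) ↔ -4e^(-4t); -1·s/(s^2 + 4) ↔ -cos(2t); 2·2/(s^2 + 4) ↔ 2sin(2t).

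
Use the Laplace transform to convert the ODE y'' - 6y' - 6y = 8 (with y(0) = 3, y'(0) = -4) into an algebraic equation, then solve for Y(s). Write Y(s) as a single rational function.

Laplace-transform each side.
Using L{y''} = s^2 Y - s·y(0) - y'(0) and L{y'} = sY - y(0), with y(0) = 3, y'(0) = -4, the left side becomes (s^2 - 6*s - 6)Y - (3*s - 22).
The right side is L{8} = 8/s.
So (s^2 - 6*s - 6)Y = 8/s + (3*s - 22).
Isolate Y and clear denominators.

Y(s) = (3*s^2 - 22*s + 8)/(s^3 - 6*s^2 - 6*s)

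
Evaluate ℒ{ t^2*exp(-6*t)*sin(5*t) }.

L{sin(5t)} = 5/(s^2 + 25).
Multiplying by e^(-6t) shifts s → s + 6, so L{exp(-6*t)*sin(5*t)} = 5/((s + 6)^2 + 25).
Then apply L{t^2·g(t)} = (-1)^2 d^2/ds^2[G(s)] with G(s) = 5/((s + 6)^2 + 25):
differentiating 2 times and applying the sign gives 10*(3*s^2 + 36*s + 83)/(s^2 + 12*s + 61)^3.

10*(3*s^2 + 36*s + 83)/(s^2 + 12*s + 61)^3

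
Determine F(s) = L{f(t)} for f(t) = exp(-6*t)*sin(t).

F(s) = 1/((s + 6)^2 + 1)

L{sin(t)} = 1/(s^2 + 1).
By the first shifting theorem, multiplying by e^(-6t) replaces s with s + 6.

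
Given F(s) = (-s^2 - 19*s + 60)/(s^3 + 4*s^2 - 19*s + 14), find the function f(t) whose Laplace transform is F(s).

Factor the denominator: s^3 + 4*s^2 - 19*s + 14 = (s - 2)*(s - 1)*(s + 7).
Partial fraction decomposition gives [-5/(s - 1)] + [2/(s + 7)] + [2/(s - 2)].
Invert each term: -5/(s - 1) ↔ -5e^(t); 2/(s + 7) ↔ 2e^(-7t); 2/(s - 2) ↔ 2e^(2t).

f(t) = 2*exp(2*t) - 5*exp(t) + 2*exp(-7*t)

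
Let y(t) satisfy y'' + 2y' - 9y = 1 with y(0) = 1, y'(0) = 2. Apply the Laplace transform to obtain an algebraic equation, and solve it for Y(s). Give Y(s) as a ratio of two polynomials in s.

Transform both sides with L{·}.
The derivative rules (L{y''} = s^2 Y - s·y(0) - y'(0) and L{y'} = sY - y(0), with y(0) = 1, y'(0) = 2) turn the left side into (s^2 + 2*s - 9)Y - (s + 4).
The right side is L{1} = 1/s.
So (s^2 + 2*s - 9)Y = 1/s + (s + 4).
Isolate Y and clear denominators.

Y(s) = (s^2 + 4*s + 1)/(s^3 + 2*s^2 - 9*s)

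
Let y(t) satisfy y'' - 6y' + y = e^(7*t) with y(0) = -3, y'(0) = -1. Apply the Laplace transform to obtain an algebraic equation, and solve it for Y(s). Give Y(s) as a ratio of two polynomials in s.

Y(s) = (-3*s^2 + 38*s - 118)/(s^3 - 13*s^2 + 43*s - 7)

Transform both sides with L{·}.
With L{y''} = s^2 Y - s·y(0) - y'(0) and L{y'} = sY - y(0), with y(0) = -3, y'(0) = -1: the LHS transforms to (s^2 - 6*s + 1)Y - (-3*s + 17).
The right side is L{e^(7*t)} = 1/(s - 7).
So (s^2 - 6*s + 1)Y = 1/(s - 7) + (-3*s + 17).
Divide through and combine into a single rational function.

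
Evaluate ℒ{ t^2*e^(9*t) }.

L{e^(9t)} = 1/(s - 9).
Then apply L{t^2·g(t)} = (-1)^2 d^2/ds^2[G(s)] with G(s) = 1/(s - 9):
differentiating 2 times and applying the sign gives 2/(s - 9)^3.

2/(s - 9)^3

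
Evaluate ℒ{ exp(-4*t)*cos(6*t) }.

(s + 4)/((s + 4)^2 + 36)

L{cos(6t)} = s/(s^2 + 36).
By the first shifting theorem, multiplying by e^(-4t) replaces s with s + 4.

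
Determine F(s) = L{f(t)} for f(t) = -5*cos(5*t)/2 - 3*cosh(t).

F(s) = -5*s/(2*(s^2 + 25)) - 3*s/(s^2 - 1)

The transform is linear, so treat each term independently.
(-5/2)·[L{cos(5t)} = s/(s^2 + 25)]; (-3)·[L{cosh(t)} = s/(s^2 - 1)].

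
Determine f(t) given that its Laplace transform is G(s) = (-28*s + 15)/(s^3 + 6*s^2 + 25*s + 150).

f(t) = -2*sin(5*t) - 3*cos(5*t) + 3*exp(-6*t)

Factor the denominator: s^3 + 6*s^2 + 25*s + 150 = (s + 6)*(s^2 + 25).
Partial fraction decomposition gives [3/(s + 6)] + [-3*s/(s^2 + 25)] + [-10/(s^2 + 25)].
Invert each term: 3/(s + 6) ↔ 3e^(-6t); -3·s/(s^2 + 25) ↔ -3cos(5t); -2·5/(s^2 + 25) ↔ -2sin(5t).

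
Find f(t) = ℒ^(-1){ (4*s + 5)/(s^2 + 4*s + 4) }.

f(t) = -3*t*exp(-2*t) + 4*exp(-2*t)

Factor the denominator: s^2 + 4*s + 4 = (s + 2)^2.
Partial fraction decomposition gives [4/(s + 2)] + [-3/(s + 2)^2].
Invert each term: 4/(s + 2) ↔ 4e^(-2t); -3/(s + 2)^2 ↔ -3t·e^(-2t).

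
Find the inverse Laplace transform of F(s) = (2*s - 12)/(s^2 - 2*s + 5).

-5*exp(t)*sin(2*t) + 2*exp(t)*cos(2*t)

Complete the square in the denominator: s^2 - 2*s + 5 = (s - 1)^2 + 2^2.
Split the numerator to match: 2*s - 12 = 2·(s - 1) - 5·2.
Invert each term: 2·(s - 1)/((s - 1)^2 + 4) ↔ 2e^(t)cos(2t); -5·2/((s - 1)^2 + 4) ↔ -5e^(t)sin(2t).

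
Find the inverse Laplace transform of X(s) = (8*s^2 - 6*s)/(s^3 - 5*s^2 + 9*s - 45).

Factor the denominator: s^3 - 5*s^2 + 9*s - 45 = (s - 5)*(s^2 + 9).
Partial fraction decomposition gives [5/(s - 5)] + [3*s/(s^2 + 9)] + [9/(s^2 + 9)].
Invert each term: 5/(s - 5) ↔ 5e^(5t); 3·s/(s^2 + 9) ↔ 3cos(3t); 3·3/(s^2 + 9) ↔ 3sin(3t).

5*exp(5*t) + 3*sin(3*t) + 3*cos(3*t)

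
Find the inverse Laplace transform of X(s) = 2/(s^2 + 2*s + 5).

exp(-t)*sin(2*t)

Rewrite the denominator: s^2 + 2*s + 5 = (s + 1)^2 + 4.
The form in (s + 1) signals a first-shifting-theorem factor e^(-t).
Since L{sin(2t)} = 2/(s^2 + 4), the inverse is exp(-t)*sin(2*t).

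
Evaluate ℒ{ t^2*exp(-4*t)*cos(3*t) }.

L{cos(3t)} = s/(s^2 + 9).
Multiplying by e^(-4t) shifts s → s + 4, so L{exp(-4*t)*cos(3*t)} = (s + 4)/((s + 4)^2 + 9).
Then apply L{t^2·g(t)} = (-1)^2 d^2/ds^2[H(s)] with H(s) = (s + 4)/((s + 4)^2 + 9):
differentiating 2 times and applying the sign gives 2*(s + 4)*(s^2 + 8*s - 11)/(s^2 + 8*s + 25)^3.

2*(s + 4)*(s^2 + 8*s - 11)/(s^2 + 8*s + 25)^3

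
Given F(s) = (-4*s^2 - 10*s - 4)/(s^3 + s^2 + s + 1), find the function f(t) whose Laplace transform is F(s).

Factor the denominator: s^3 + s^2 + s + 1 = (s + 1)*(s^2 + 1).
Partial fraction decomposition gives [1/(s + 1)] + [-5*s/(s^2 + 1)] + [-5/(s^2 + 1)].
Invert each term: 1/(s + 1) ↔ e^(-t); -5·s/(s^2 + 1) ↔ -5cos(t); -5·1/(s^2 + 1) ↔ -5sin(t).

f(t) = -5*sin(t) - 5*cos(t) + exp(-t)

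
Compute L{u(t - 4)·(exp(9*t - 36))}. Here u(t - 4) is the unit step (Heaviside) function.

By the second shifting theorem, L{u(t - c)·g(t - c)} = e^(-cs)·G(s) with c = 4 and G(s) = L{g(t)}.
L{e^(9t)} = 1/(s - 9).

exp(-4*s)/(s - 9)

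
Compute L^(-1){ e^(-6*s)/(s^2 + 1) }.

Heaviside(t - 6)*(sin(t - 6))

The factor e^(-6s) signals a time shift by c = 6 (second shifting theorem).
L{sin(t)} = 1/(s^2 + 1), so L^-1{1/(s^2 + 1)} = sin(t).
Hence the inverse is u(t - 6) times that function evaluated at t - 6.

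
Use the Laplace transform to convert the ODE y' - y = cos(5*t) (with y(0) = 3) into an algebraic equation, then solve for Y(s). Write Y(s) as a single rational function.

Y(s) = (3*s^2 + s + 75)/(s^3 - s^2 + 25*s - 25)

Transform both sides with L{·}.
The derivative rules (L{y'} = sY - y(0) = sY - 3) turn the left side into (s - 1)Y - (3).
The right side is L{cos(5*t)} = s/(s^2 + 25).
So (s - 1)Y = s/(s^2 + 25) + (3).
Solve for Y(s) and write it as one ratio of polynomials.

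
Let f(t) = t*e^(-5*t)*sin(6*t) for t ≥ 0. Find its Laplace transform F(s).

L{sin(6t)} = 6/(s^2 + 36).
Multiplying by e^(-5t) shifts s → s + 5, so L{e^(-5*t)*sin(6*t)} = 6/((s + 5)^2 + 36).
Then apply L{t·g(t)} = -d/ds[G(s)] with G(s) = 6/((s + 5)^2 + 36):
differentiating 1 time and applying the sign gives 12*(s + 5)/(s^2 + 10*s + 61)^2.

F(s) = 12*(s + 5)/(s^2 + 10*s + 61)^2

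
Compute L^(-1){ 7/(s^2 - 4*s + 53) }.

Rewrite the denominator: s^2 - 4*s + 53 = (s - 2)^2 + 49.
The form in (s - 2) signals a first-shifting-theorem factor e^(2t).
Since L{sin(7t)} = 7/(s^2 + 49), the inverse is e^(2*t)*sin(7*t).

exp(2*t)*sin(7*t)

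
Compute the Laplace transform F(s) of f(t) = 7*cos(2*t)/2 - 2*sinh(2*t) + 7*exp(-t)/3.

The transform is linear, so treat each term independently.
(7/3)·[L{e^(-t)} = 1/(s + 1)]; (7/2)·[L{cos(2t)} = s/(s^2 + 4)]; (-2)·[L{sinh(2t)} = 2/(s^2 - 4)].

F(s) = 7*s/(2*(s^2 + 4)) - 4/(s^2 - 4) + 7/(3*(s + 1))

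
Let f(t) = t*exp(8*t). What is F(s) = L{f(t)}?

L{e^(8t)} = 1/(s - 8).
Then apply L{t·g(t)} = -d/ds[G(s)] with G(s) = 1/(s - 8):
differentiating 1 time and applying the sign gives (s - 8)^(-2).

F(s) = (s - 8)^(-2)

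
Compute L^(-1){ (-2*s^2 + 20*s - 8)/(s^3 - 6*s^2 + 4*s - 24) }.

Factor the denominator: s^3 - 6*s^2 + 4*s - 24 = (s - 6)*(s^2 + 4).
Partial fraction decomposition gives [1/(s - 6)] + [-3*s/(s^2 + 4)] + [2/(s^2 + 4)].
Invert each term: 1/(s - 6) ↔ e^(6t); -3·s/(s^2 + 4) ↔ -3cos(2t); 1·2/(s^2 + 4) ↔ sin(2t).

exp(6*t) + sin(2*t) - 3*cos(2*t)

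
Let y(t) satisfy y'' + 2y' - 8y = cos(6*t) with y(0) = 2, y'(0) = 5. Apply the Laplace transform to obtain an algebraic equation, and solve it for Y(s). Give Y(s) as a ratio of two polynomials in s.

Laplace-transform each side.
With L{y''} = s^2 Y - s·y(0) - y'(0) and L{y'} = sY - y(0), with y(0) = 2, y'(0) = 5: the LHS transforms to (s^2 + 2*s - 8)Y - (2*s + 9).
The right side is L{cos(6*t)} = s/(s^2 + 36).
So (s^2 + 2*s - 8)Y = s/(s^2 + 36) + (2*s + 9).
Isolate Y and clear denominators.

Y(s) = (2*s^3 + 9*s^2 + 73*s + 324)/(s^4 + 2*s^3 + 28*s^2 + 72*s - 288)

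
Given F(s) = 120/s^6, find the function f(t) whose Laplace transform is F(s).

Since L{t^5} = 5!/s^6 = 120/s^6, the inverse is t^5.

f(t) = t^5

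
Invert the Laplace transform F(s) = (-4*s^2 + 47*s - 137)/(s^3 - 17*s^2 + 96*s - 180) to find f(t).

Factor the denominator: s^3 - 17*s^2 + 96*s - 180 = (s - 6)^2*(s - 5).
Partial fraction decomposition gives [-2/(s - 6)] + [(s - 6)^(-2)] + [-2/(s - 5)].
Invert each term: -2/(s - 6) ↔ -2e^(6t); 1/(s - 6)^2 ↔ t·e^(6t); -2/(s - 5) ↔ -2e^(5t).

f(t) = t*exp(6*t) - 2*exp(6*t) - 2*exp(5*t)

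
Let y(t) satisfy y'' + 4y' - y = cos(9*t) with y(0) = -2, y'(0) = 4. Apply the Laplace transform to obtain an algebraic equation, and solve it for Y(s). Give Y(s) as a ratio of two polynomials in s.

Transform both sides with L{·}.
The derivative rules (L{y''} = s^2 Y - s·y(0) - y'(0) and L{y'} = sY - y(0), with y(0) = -2, y'(0) = 4) turn the left side into (s^2 + 4*s - 1)Y - (-2*s - 4).
The right side is L{cos(9*t)} = s/(s^2 + 81).
So (s^2 + 4*s - 1)Y = s/(s^2 + 81) + (-2*s - 4).
Isolate Y and clear denominators.

Y(s) = (-2*s^3 - 4*s^2 - 161*s - 324)/(s^4 + 4*s^3 + 80*s^2 + 324*s - 81)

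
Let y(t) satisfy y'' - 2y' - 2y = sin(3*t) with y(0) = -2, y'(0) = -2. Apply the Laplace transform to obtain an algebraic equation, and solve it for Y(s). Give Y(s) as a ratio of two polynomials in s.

Take the Laplace transform of both sides.
Using L{y''} = s^2 Y - s·y(0) - y'(0) and L{y'} = sY - y(0), with y(0) = -2, y'(0) = -2, the left side becomes (s^2 - 2*s - 2)Y - (-2*s + 2).
The right side is L{sin(3*t)} = 3/(s^2 + 9).
So (s^2 - 2*s - 2)Y = 3/(s^2 + 9) + (-2*s + 2).
Solve for Y(s) and write it as one ratio of polynomials.

Y(s) = (-2*s^3 + 2*s^2 - 18*s + 21)/(s^4 - 2*s^3 + 7*s^2 - 18*s - 18)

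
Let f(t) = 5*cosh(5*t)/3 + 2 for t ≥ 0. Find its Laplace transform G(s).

By linearity of the Laplace transform, transform each term separately.
L{2} = 2/s; (5/3)·[L{cosh(5t)} = s/(s^2 - 25)].

G(s) = 5*s/(3*(s^2 - 25)) + 2/s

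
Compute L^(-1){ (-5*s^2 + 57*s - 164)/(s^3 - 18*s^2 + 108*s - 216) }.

-t^2*exp(6*t) - 3*t*exp(6*t) - 5*exp(6*t)

Factor the denominator: s^3 - 18*s^2 + 108*s - 216 = (s - 6)^3.
Partial fraction decomposition gives [-5/(s - 6)] + [-3/(s - 6)^2] + [-2/(s - 6)^3].
Invert each term: -5/(s - 6) ↔ -5e^(6t); -3/(s - 6)^2 ↔ -3t·e^(6t); -2/(s - 6)^3 ↔ (-1)t^2·e^(6t).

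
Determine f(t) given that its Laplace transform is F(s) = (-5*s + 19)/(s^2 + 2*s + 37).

Complete the square in the denominator: s^2 + 2*s + 37 = (s + 1)^2 + 6^2.
Split the numerator to match: -5*s + 19 = -5·(s + 1) + 4·6.
Invert each term: -5·(s + 1)/((s + 1)^2 + 36) ↔ -5e^(-t)cos(6t); 4·6/((s + 1)^2 + 36) ↔ 4e^(-t)sin(6t).

f(t) = 4*exp(-t)*sin(6*t) - 5*exp(-t)*cos(6*t)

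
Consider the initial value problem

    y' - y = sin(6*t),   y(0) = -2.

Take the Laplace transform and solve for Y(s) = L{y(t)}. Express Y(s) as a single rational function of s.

Y(s) = (-2*s^2 - 66)/(s^3 - s^2 + 36*s - 36)

Transform both sides with L{·}.
Using L{y'} = sY - y(0) = sY - (-2), the left side becomes (s - 1)Y - (-2).
The right side is L{sin(6*t)} = 6/(s^2 + 36).
So (s - 1)Y = 6/(s^2 + 36) + (-2).
Isolate Y and clear denominators.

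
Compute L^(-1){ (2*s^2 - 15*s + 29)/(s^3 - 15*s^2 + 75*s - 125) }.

2*t^2*exp(5*t) + 5*t*exp(5*t) + 2*exp(5*t)

Factor the denominator: s^3 - 15*s^2 + 75*s - 125 = (s - 5)^3.
Partial fraction decomposition gives [2/(s - 5)] + [5/(s - 5)^2] + [4/(s - 5)^3].
Invert each term: 2/(s - 5) ↔ 2e^(5t); 5/(s - 5)^2 ↔ 5t·e^(5t); 4/(s - 5)^3 ↔ (2)t^2·e^(5t).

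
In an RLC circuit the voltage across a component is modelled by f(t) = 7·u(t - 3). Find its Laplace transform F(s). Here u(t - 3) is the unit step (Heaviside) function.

By the second shifting theorem, L{u(t - c)·g(t - c)} = e^(-cs)·G(s) with c = 3 and G(s) = L{g(t)}.
L{7} = 7/s.

F(s) = 7*exp(-3*s)/s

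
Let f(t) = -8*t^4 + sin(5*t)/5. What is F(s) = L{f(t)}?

By linearity of the Laplace transform, transform each term separately.
(-8)·[L{t^4} = 4!/s^5 = 24/s^5]; (1/5)·[L{sin(5t)} = 5/(s^2 + 25)].

F(s) = 1/(s^2 + 25) - 192/s^5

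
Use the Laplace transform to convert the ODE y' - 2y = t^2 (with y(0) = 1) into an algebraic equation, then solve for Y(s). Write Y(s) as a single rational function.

Y(s) = (s^3 + 2)/(s^4 - 2*s^3)

Laplace-transform each side.
With L{y'} = sY - y(0) = sY - 1: the LHS transforms to (s - 2)Y - (1).
The right side is L{t^2} = 2/s^3.
So (s - 2)Y = 2/s^3 + (1).
Divide through and combine into a single rational function.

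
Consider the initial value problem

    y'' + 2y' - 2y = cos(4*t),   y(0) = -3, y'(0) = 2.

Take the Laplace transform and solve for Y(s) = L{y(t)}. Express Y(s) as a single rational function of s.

Transform both sides with L{·}.
With L{y''} = s^2 Y - s·y(0) - y'(0) and L{y'} = sY - y(0), with y(0) = -3, y'(0) = 2: the LHS transforms to (s^2 + 2*s - 2)Y - (-3*s - 4).
The right side is L{cos(4*t)} = s/(s^2 + 16).
So (s^2 + 2*s - 2)Y = s/(s^2 + 16) + (-3*s - 4).
Divide through and combine into a single rational function.

Y(s) = (-3*s^3 - 4*s^2 - 47*s - 64)/(s^4 + 2*s^3 + 14*s^2 + 32*s - 32)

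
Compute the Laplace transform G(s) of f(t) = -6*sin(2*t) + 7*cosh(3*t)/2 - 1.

G(s) = 7*s/(2*(s^2 - 9)) - 12/(s^2 + 4) - 1/s

The transform is linear, so treat each term independently.
(7/2)·[L{cosh(3t)} = s/(s^2 - 9)]; L{-1} = -1/s; (-6)·[L{sin(2t)} = 2/(s^2 + 4)].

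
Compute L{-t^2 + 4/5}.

By linearity of the Laplace transform, transform each term separately.
L{4/5} = (4/5)/s; (-1)·[L{t^2} = 2!/s^3 = 2/s^3].

4/(5*s) - 2/s^3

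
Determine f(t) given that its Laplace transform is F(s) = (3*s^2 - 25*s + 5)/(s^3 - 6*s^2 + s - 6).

f(t) = -exp(6*t) - sin(t) + 4*cos(t)

Factor the denominator: s^3 - 6*s^2 + s - 6 = (s - 6)*(s^2 + 1).
Partial fraction decomposition gives [-1/(s - 6)] + [4*s/(s^2 + 1)] + [-1/(s^2 + 1)].
Invert each term: -1/(s - 6) ↔ -e^(6t); 4·s/(s^2 + 1) ↔ 4cos(t); -1·1/(s^2 + 1) ↔ -sin(t).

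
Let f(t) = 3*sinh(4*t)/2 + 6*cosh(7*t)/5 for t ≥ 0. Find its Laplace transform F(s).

F(s) = 6*s/(5*(s^2 - 49)) + 6/(s^2 - 16)

Apply the Laplace transform termwise.
(6/5)·[L{cosh(7t)} = s/(s^2 - 49)]; (3/2)·[L{sinh(4t)} = 4/(s^2 - 16)].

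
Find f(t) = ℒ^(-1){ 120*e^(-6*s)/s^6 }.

The factor e^(-6s) signals a time shift by c = 6 (second shifting theorem).
L{t^5} = 5!/s^6 = 120/s^6, so L^-1{120/s^6} = t^5.
Hence the inverse is u(t - 6) times that function evaluated at t - 6.

f(t) = Heaviside(t - 6)*((t - 6)^5)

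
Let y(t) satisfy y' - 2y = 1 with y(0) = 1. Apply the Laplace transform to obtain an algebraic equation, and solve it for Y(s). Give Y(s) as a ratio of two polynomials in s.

Y(s) = (s + 1)/(s^2 - 2*s)

Laplace-transform each side.
Using L{y'} = sY - y(0) = sY - 1, the left side becomes (s - 2)Y - (1).
The right side is L{1} = 1/s.
So (s - 2)Y = 1/s + (1).
Isolate Y and clear denominators.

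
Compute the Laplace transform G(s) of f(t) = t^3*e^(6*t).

G(s) = 6/(s - 6)^4

L{t^3} = 3!/s^4 = 6/s^4.
By the first shifting theorem, multiplying by e^(6t) replaces s with s - 6.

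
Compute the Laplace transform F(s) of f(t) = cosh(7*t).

L{cosh(7t)} = s/(s^2 - 49).

F(s) = s/(s^2 - 49)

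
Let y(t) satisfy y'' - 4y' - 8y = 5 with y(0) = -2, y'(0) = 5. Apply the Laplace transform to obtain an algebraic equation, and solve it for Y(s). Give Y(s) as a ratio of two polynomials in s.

Y(s) = (-2*s^2 + 13*s + 5)/(s^3 - 4*s^2 - 8*s)

Laplace-transform each side.
Using L{y''} = s^2 Y - s·y(0) - y'(0) and L{y'} = sY - y(0), with y(0) = -2, y'(0) = 5, the left side becomes (s^2 - 4*s - 8)Y - (-2*s + 13).
The right side is L{5} = 5/s.
So (s^2 - 4*s - 8)Y = 5/s + (-2*s + 13).
Isolate Y and clear denominators.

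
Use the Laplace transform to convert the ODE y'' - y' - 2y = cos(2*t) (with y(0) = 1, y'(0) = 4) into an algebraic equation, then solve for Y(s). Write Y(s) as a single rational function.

Y(s) = (s^3 + 3*s^2 + 5*s + 12)/(s^4 - s^3 + 2*s^2 - 4*s - 8)

Apply the Laplace transform to the equation.
The derivative rules (L{y''} = s^2 Y - s·y(0) - y'(0) and L{y'} = sY - y(0), with y(0) = 1, y'(0) = 4) turn the left side into (s^2 - s - 2)Y - (s + 3).
The right side is L{cos(2*t)} = s/(s^2 + 4).
So (s^2 - s - 2)Y = s/(s^2 + 4) + (s + 3).
Isolate Y and clear denominators.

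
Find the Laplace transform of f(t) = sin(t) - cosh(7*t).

The transform is linear, so treat each term independently.
L{sin(t)} = 1/(s^2 + 1); (-1)·[L{cosh(7t)} = s/(s^2 - 49)].

-s/(s^2 - 49) + 1/(s^2 + 1)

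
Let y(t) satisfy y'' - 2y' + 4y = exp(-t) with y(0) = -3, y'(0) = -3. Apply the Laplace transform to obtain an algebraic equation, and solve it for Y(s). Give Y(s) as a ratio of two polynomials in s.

Take the Laplace transform of both sides.
With L{y''} = s^2 Y - s·y(0) - y'(0) and L{y'} = sY - y(0), with y(0) = -3, y'(0) = -3: the LHS transforms to (s^2 - 2*s + 4)Y - (-3*s + 3).
The right side is L{exp(-t)} = 1/(s + 1).
So (s^2 - 2*s + 4)Y = 1/(s + 1) + (-3*s + 3).
Isolate Y and clear denominators.

Y(s) = (-3*s^2 + 4)/(s^3 - s^2 + 2*s + 4)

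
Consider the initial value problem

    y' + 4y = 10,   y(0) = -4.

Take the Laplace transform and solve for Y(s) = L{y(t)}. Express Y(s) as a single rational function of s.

Apply the Laplace transform to the equation.
The derivative rules (L{y'} = sY - y(0) = sY - (-4)) turn the left side into (s + 4)Y - (-4).
The right side is L{10} = 10/s.
So (s + 4)Y = 10/s + (-4).
Solve for Y(s) and write it as one ratio of polynomials.

Y(s) = (-4*s + 10)/(s^2 + 4*s)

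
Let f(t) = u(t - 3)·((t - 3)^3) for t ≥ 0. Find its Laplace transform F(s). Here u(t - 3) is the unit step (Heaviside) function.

By the second shifting theorem, L{u(t - c)·g(t - c)} = e^(-cs)·G(s) with c = 3 and G(s) = L{g(t)}.
L{t^3} = 3!/s^4 = 6/s^4.

F(s) = 6*exp(-3*s)/s^4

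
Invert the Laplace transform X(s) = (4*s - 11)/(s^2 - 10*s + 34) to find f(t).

Complete the square in the denominator: s^2 - 10*s + 34 = (s - 5)^2 + 3^2.
Split the numerator to match: 4*s - 11 = 4·(s - 5) + 3·3.
Invert each term: 4·(s - 5)/((s - 5)^2 + 9) ↔ 4e^(5t)cos(3t); 3·3/((s - 5)^2 + 9) ↔ 3e^(5t)sin(3t).

f(t) = 3*exp(5*t)*sin(3*t) + 4*exp(5*t)*cos(3*t)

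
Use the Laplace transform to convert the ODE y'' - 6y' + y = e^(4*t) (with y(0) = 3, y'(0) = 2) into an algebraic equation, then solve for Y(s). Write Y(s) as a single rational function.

Y(s) = (3*s^2 - 28*s + 65)/(s^3 - 10*s^2 + 25*s - 4)

Take the Laplace transform of both sides.
Using L{y''} = s^2 Y - s·y(0) - y'(0) and L{y'} = sY - y(0), with y(0) = 3, y'(0) = 2, the left side becomes (s^2 - 6*s + 1)Y - (3*s - 16).
The right side is L{e^(4*t)} = 1/(s - 4).
So (s^2 - 6*s + 1)Y = 1/(s - 4) + (3*s - 16).
Solve for Y(s) and write it as one ratio of polynomials.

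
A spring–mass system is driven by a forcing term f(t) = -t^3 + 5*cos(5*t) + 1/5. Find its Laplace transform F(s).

F(s) = 5*s/(s^2 + 25) + 1/(5*s) - 6/s^4

The transform is linear, so treat each term independently.
L{1/5} = (1/5)/s; (5)·[L{cos(5t)} = s/(s^2 + 25)]; (-1)·[L{t^3} = 3!/s^4 = 6/s^4].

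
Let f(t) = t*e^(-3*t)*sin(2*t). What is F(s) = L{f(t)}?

F(s) = 4*(s + 3)/(s^2 + 6*s + 13)^2

L{sin(2t)} = 2/(s^2 + 4).
Multiplying by e^(-3t) shifts s → s + 3, so L{e^(-3*t)*sin(2*t)} = 2/((s + 3)^2 + 4).
Then apply L{t·g(t)} = -d/ds[G(s)] with G(s) = 2/((s + 3)^2 + 4):
differentiating 1 time and applying the sign gives 4*(s + 3)/(s^2 + 6*s + 13)^2.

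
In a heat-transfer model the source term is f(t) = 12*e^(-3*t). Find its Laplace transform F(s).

F(s) = 12/(s + 3)

L{12} = 12/s.
By the first shifting theorem, multiplying by e^(-3t) replaces s with s + 3.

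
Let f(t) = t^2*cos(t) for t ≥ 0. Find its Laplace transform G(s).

L{cos(t)} = s/(s^2 + 1).
Then apply L{t^2·g(t)} = (-1)^2 d^2/ds^2[H(s)] with H(s) = s/(s^2 + 1):
differentiating 2 times and applying the sign gives 2*s*(s^2 - 3)/(s^2 + 1)^3.

G(s) = 2*s*(s^2 - 3)/(s^2 + 1)^3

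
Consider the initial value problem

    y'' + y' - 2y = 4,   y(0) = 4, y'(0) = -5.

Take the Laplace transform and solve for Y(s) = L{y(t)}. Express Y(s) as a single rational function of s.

Y(s) = (4*s^2 - s + 4)/(s^3 + s^2 - 2*s)

Transform both sides with L{·}.
The derivative rules (L{y''} = s^2 Y - s·y(0) - y'(0) and L{y'} = sY - y(0), with y(0) = 4, y'(0) = -5) turn the left side into (s^2 + s - 2)Y - (4*s - 1).
The right side is L{4} = 4/s.
So (s^2 + s - 2)Y = 4/s + (4*s - 1).
Solve for Y(s) and write it as one ratio of polynomials.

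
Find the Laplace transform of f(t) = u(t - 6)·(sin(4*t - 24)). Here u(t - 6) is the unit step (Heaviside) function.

By the second shifting theorem, L{u(t - c)·g(t - c)} = e^(-cs)·G(s) with c = 6 and G(s) = L{g(t)}.
L{sin(4t)} = 4/(s^2 + 16).

4*exp(-6*s)/(s^2 + 16)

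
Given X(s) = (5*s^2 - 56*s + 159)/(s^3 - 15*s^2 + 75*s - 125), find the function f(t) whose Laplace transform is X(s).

Factor the denominator: s^3 - 15*s^2 + 75*s - 125 = (s - 5)^3.
Partial fraction decomposition gives [5/(s - 5)] + [-6/(s - 5)^2] + [4/(s - 5)^3].
Invert each term: 5/(s - 5) ↔ 5e^(5t); -6/(s - 5)^2 ↔ -6t·e^(5t); 4/(s - 5)^3 ↔ (2)t^2·e^(5t).

f(t) = 2*t^2*exp(5*t) - 6*t*exp(5*t) + 5*exp(5*t)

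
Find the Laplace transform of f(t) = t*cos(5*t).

(s - 5)*(s + 5)/(s^2 + 25)^2

L{cos(5t)} = s/(s^2 + 25).
Then apply L{t·g(t)} = -d/ds[G(s)] with G(s) = s/(s^2 + 25):
differentiating 1 time and applying the sign gives (s - 5)*(s + 5)/(s^2 + 25)^2.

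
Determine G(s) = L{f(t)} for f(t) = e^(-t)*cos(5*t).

G(s) = (s + 1)/((s + 1)^2 + 25)

L{cos(5t)} = s/(s^2 + 25).
By the first shifting theorem, multiplying by e^(-t) replaces s with s + 1.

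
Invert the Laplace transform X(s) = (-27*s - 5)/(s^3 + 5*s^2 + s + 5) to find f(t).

Factor the denominator: s^3 + 5*s^2 + s + 5 = (s + 5)*(s^2 + 1).
Partial fraction decomposition gives [5/(s + 5)] + [-5*s/(s^2 + 1)] + [-2/(s^2 + 1)].
Invert each term: 5/(s + 5) ↔ 5e^(-5t); -5·s/(s^2 + 1) ↔ -5cos(t); -2·1/(s^2 + 1) ↔ -2sin(t).

f(t) = -2*sin(t) - 5*cos(t) + 5*exp(-5*t)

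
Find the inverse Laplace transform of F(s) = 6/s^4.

t^3

Since L{t^3} = 3!/s^4 = 6/s^4, the inverse is t^3.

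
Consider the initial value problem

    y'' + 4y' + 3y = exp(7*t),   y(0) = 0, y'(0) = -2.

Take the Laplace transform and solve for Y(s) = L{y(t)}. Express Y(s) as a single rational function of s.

Y(s) = (-2*s + 15)/(s^3 - 3*s^2 - 25*s - 21)

Transform both sides with L{·}.
Using L{y''} = s^2 Y - s·y(0) - y'(0) and L{y'} = sY - y(0), with y(0) = 0, y'(0) = -2, the left side becomes (s^2 + 4*s + 3)Y - (-2).
The right side is L{exp(7*t)} = 1/(s - 7).
So (s^2 + 4*s + 3)Y = 1/(s - 7) + (-2).
Divide through and combine into a single rational function.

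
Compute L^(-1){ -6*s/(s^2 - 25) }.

-6*cosh(5*t)

Since L{cosh(5t)} = s/(s^2 - 25), the inverse is cosh(5*t), scaled by -6.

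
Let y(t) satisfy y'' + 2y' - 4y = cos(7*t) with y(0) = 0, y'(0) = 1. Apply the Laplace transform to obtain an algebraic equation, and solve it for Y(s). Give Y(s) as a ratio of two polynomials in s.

Transform both sides with L{·}.
The derivative rules (L{y''} = s^2 Y - s·y(0) - y'(0) and L{y'} = sY - y(0), with y(0) = 0, y'(0) = 1) turn the left side into (s^2 + 2*s - 4)Y - (1).
The right side is L{cos(7*t)} = s/(s^2 + 49).
So (s^2 + 2*s - 4)Y = s/(s^2 + 49) + (1).
Divide through and combine into a single rational function.

Y(s) = (s^2 + s + 49)/(s^4 + 2*s^3 + 45*s^2 + 98*s - 196)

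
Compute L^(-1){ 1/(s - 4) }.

exp(4*t)

Since L{e^(4t)} = 1/(s - 4), the inverse is e^(4*t).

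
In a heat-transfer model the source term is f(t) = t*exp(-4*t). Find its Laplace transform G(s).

L{e^(-4t)} = 1/(s + 4).
Then apply L{t·g(t)} = -d/ds[H(s)] with H(s) = 1/(s + 4):
differentiating 1 time and applying the sign gives (s + 4)^(-2).

G(s) = (s + 4)^(-2)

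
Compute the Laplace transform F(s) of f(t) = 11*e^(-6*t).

F(s) = 11/(s + 6)

L{11} = 11/s.
By the first shifting theorem, multiplying by e^(-6t) replaces s with s + 6.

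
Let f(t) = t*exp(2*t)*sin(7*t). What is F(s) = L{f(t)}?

F(s) = 14*(s - 2)/(s^2 - 4*s + 53)^2

L{sin(7t)} = 7/(s^2 + 49).
Multiplying by e^(2t) shifts s → s - 2, so L{exp(2*t)*sin(7*t)} = 7/((s - 2)^2 + 49).
Then apply L{t·g(t)} = -d/ds[G(s)] with G(s) = 7/((s - 2)^2 + 49):
differentiating 1 time and applying the sign gives 14*(s - 2)/(s^2 - 4*s + 53)^2.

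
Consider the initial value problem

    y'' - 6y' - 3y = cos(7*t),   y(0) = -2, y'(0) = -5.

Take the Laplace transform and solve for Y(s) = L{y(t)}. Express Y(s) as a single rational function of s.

Take the Laplace transform of both sides.
With L{y''} = s^2 Y - s·y(0) - y'(0) and L{y'} = sY - y(0), with y(0) = -2, y'(0) = -5: the LHS transforms to (s^2 - 6*s - 3)Y - (-2*s + 7).
The right side is L{cos(7*t)} = s/(s^2 + 49).
So (s^2 - 6*s - 3)Y = s/(s^2 + 49) + (-2*s + 7).
Isolate Y and clear denominators.

Y(s) = (-2*s^3 + 7*s^2 - 97*s + 343)/(s^4 - 6*s^3 + 46*s^2 - 294*s - 147)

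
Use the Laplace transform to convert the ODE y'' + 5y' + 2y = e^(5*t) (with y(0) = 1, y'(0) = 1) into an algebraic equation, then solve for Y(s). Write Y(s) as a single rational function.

Take the Laplace transform of both sides.
With L{y''} = s^2 Y - s·y(0) - y'(0) and L{y'} = sY - y(0), with y(0) = 1, y'(0) = 1: the LHS transforms to (s^2 + 5*s + 2)Y - (s + 6).
The right side is L{e^(5*t)} = 1/(s - 5).
So (s^2 + 5*s + 2)Y = 1/(s - 5) + (s + 6).
Isolate Y and clear denominators.

Y(s) = (s^2 + s - 29)/(s^3 - 23*s - 10)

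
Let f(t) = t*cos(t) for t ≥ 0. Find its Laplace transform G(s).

L{cos(t)} = s/(s^2 + 1).
Then apply L{t·g(t)} = -d/ds[H(s)] with H(s) = s/(s^2 + 1):
differentiating 1 time and applying the sign gives (s - 1)*(s + 1)/(s^2 + 1)^2.

G(s) = (s - 1)*(s + 1)/(s^2 + 1)^2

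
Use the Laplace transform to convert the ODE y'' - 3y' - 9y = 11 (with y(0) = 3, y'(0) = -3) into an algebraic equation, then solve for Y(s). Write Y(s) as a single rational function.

Y(s) = (3*s^2 - 12*s + 11)/(s^3 - 3*s^2 - 9*s)

Transform both sides with L{·}.
With L{y''} = s^2 Y - s·y(0) - y'(0) and L{y'} = sY - y(0), with y(0) = 3, y'(0) = -3: the LHS transforms to (s^2 - 3*s - 9)Y - (3*s - 12).
The right side is L{11} = 11/s.
So (s^2 - 3*s - 9)Y = 11/s + (3*s - 12).
Divide through and combine into a single rational function.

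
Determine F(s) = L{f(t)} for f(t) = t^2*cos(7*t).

F(s) = 2*s*(s^2 - 147)/(s^2 + 49)^3

L{cos(7t)} = s/(s^2 + 49).
Then apply L{t^2·g(t)} = (-1)^2 d^2/ds^2[G(s)] with G(s) = s/(s^2 + 49):
differentiating 2 times and applying the sign gives 2*s*(s^2 - 147)/(s^2 + 49)^3.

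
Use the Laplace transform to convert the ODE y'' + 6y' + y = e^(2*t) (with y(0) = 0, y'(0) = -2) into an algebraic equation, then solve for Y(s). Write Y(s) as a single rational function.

Y(s) = (-2*s + 5)/(s^3 + 4*s^2 - 11*s - 2)

Transform both sides with L{·}.
The derivative rules (L{y''} = s^2 Y - s·y(0) - y'(0) and L{y'} = sY - y(0), with y(0) = 0, y'(0) = -2) turn the left side into (s^2 + 6*s + 1)Y - (-2).
The right side is L{e^(2*t)} = 1/(s - 2).
So (s^2 + 6*s + 1)Y = 1/(s - 2) + (-2).
Divide through and combine into a single rational function.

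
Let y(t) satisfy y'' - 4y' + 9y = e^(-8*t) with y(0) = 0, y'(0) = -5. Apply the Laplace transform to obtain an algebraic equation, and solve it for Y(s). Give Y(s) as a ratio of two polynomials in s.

Y(s) = (-5*s - 39)/(s^3 + 4*s^2 - 23*s + 72)

Laplace-transform each side.
With L{y''} = s^2 Y - s·y(0) - y'(0) and L{y'} = sY - y(0), with y(0) = 0, y'(0) = -5: the LHS transforms to (s^2 - 4*s + 9)Y - (-5).
The right side is L{e^(-8*t)} = 1/(s + 8).
So (s^2 - 4*s + 9)Y = 1/(s + 8) + (-5).
Solve for Y(s) and write it as one ratio of polynomials.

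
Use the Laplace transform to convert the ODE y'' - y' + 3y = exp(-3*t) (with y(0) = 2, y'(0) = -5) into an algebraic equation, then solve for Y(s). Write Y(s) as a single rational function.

Take the Laplace transform of both sides.
Using L{y''} = s^2 Y - s·y(0) - y'(0) and L{y'} = sY - y(0), with y(0) = 2, y'(0) = -5, the left side becomes (s^2 - s + 3)Y - (2*s - 7).
The right side is L{exp(-3*t)} = 1/(s + 3).
So (s^2 - s + 3)Y = 1/(s + 3) + (2*s - 7).
Solve for Y(s) and write it as one ratio of polynomials.

Y(s) = (2*s^2 - s - 20)/(s^3 + 2*s^2 + 9)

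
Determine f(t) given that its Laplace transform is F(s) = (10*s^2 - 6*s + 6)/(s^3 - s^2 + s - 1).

f(t) = 5*exp(t) - sin(t) + 5*cos(t)

Factor the denominator: s^3 - s^2 + s - 1 = (s - 1)*(s^2 + 1).
Partial fraction decomposition gives [5/(s - 1)] + [5*s/(s^2 + 1)] + [-1/(s^2 + 1)].
Invert each term: 5/(s - 1) ↔ 5e^(t); 5·s/(s^2 + 1) ↔ 5cos(t); -1·1/(s^2 + 1) ↔ -sin(t).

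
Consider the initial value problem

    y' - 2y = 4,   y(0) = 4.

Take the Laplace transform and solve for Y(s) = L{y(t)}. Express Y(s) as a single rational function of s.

Y(s) = (4*s + 4)/(s^2 - 2*s)

Take the Laplace transform of both sides.
With L{y'} = sY - y(0) = sY - 4: the LHS transforms to (s - 2)Y - (4).
The right side is L{4} = 4/s.
So (s - 2)Y = 4/s + (4).
Solve for Y(s) and write it as one ratio of polynomials.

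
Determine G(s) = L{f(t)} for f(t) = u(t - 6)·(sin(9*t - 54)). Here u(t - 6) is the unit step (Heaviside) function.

G(s) = 9*exp(-6*s)/(s^2 + 81)

By the second shifting theorem, L{u(t - c)·g(t - c)} = e^(-cs)·H(s) with c = 6 and H(s) = L{g(t)}.
L{sin(9t)} = 9/(s^2 + 81).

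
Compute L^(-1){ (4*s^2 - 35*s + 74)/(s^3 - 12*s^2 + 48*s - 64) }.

-t^2*exp(4*t) - 3*t*exp(4*t) + 4*exp(4*t)

Factor the denominator: s^3 - 12*s^2 + 48*s - 64 = (s - 4)^3.
Partial fraction decomposition gives [4/(s - 4)] + [-3/(s - 4)^2] + [-2/(s - 4)^3].
Invert each term: 4/(s - 4) ↔ 4e^(4t); -3/(s - 4)^2 ↔ -3t·e^(4t); -2/(s - 4)^3 ↔ (-1)t^2·e^(4t).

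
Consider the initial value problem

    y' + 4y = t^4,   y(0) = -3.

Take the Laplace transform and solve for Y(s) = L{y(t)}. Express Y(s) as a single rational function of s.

Transform both sides with L{·}.
Using L{y'} = sY - y(0) = sY - (-3), the left side becomes (s + 4)Y - (-3).
The right side is L{t^4} = 24/s^5.
So (s + 4)Y = 24/s^5 + (-3).
Divide through and combine into a single rational function.

Y(s) = (-3*s^5 + 24)/(s^6 + 4*s^5)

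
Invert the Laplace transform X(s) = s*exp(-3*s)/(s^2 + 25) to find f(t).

The factor e^(-3s) signals a time shift by c = 3 (second shifting theorem).
L{cos(5t)} = s/(s^2 + 25), so L^-1{s/(s^2 + 25)} = cos(5*t).
Hence the inverse is u(t - 3) times that function evaluated at t - 3.

f(t) = Heaviside(t - 3)*(cos(5*t - 15))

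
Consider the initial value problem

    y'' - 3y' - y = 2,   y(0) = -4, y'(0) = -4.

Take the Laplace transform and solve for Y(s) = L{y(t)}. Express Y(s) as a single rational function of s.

Transform both sides with L{·}.
Using L{y''} = s^2 Y - s·y(0) - y'(0) and L{y'} = sY - y(0), with y(0) = -4, y'(0) = -4, the left side becomes (s^2 - 3*s - 1)Y - (-4*s + 8).
The right side is L{2} = 2/s.
So (s^2 - 3*s - 1)Y = 2/s + (-4*s + 8).
Solve for Y(s) and write it as one ratio of polynomials.

Y(s) = (-4*s^2 + 8*s + 2)/(s^3 - 3*s^2 - s)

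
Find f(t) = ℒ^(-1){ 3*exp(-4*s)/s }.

The factor e^(-4s) signals a time shift by c = 4 (second shifting theorem).
L{3} = 3/s, so L^-1{3/s} = 3.
Hence the inverse is u(t - 4) times that function evaluated at t - 4.

f(t) = Heaviside(t - 4)*(3)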